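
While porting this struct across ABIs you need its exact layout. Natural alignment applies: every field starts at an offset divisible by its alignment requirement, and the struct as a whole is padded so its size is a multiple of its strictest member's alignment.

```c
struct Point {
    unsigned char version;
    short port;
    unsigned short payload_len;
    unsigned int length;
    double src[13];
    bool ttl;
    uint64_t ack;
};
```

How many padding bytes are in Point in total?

0..1  version  (1B, 1-aligned)
1..2  -- padding (1B)
2..4  port  (2B, 2-aligned)
4..6  payload_len  (2B, 2-aligned)
6..8  -- padding (2B)
8..12  length  (4B, 4-aligned)
12..16  -- padding (4B)
16..120  src  (104B, 8-aligned)
120..121  ttl  (1B, 1-aligned)
121..128  -- padding (7B)
128..136  ack  (8B, 8-aligned)
sizeof = 136, alignof = 8
data bytes 122, size 136 → padding 14

14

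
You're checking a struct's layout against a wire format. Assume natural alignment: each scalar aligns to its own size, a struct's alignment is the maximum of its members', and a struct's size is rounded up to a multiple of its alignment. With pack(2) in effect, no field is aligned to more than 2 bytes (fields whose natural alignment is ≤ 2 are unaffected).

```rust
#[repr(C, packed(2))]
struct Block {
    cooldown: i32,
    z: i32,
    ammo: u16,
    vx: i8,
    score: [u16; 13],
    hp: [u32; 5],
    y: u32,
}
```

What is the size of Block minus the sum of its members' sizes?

1

cooldown at 0 (size 4, align 2) → ends 4
z at 4 (size 4, align 2) → ends 8
ammo at 8 (size 2, align 2) → ends 10
vx at 10 (size 1, align 1) → ends 11
pad 1 to align 2 for score
score at 12 (size 26, align 2) → ends 38
hp at 38 (size 20, align 2) → ends 58
y at 58 (size 4, align 2) → ends 62
total 62 bytes, alignment 2
data bytes 61, size 62 → padding 1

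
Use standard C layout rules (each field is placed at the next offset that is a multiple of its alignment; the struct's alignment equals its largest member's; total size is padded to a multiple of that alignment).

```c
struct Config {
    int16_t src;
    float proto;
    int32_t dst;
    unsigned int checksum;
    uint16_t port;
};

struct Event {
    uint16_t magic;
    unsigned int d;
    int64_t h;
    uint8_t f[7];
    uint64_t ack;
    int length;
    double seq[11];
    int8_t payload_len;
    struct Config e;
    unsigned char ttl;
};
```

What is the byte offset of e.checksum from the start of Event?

Config: @0: src [2B, align 2] → 2; +2 pad (align 4); @4: proto [4B, align 4] → 8; @8: dst [4B, align 4] → 12; @12: checksum [4B, align 4] → 16; @16: port [2B, align 2] → 18; +2 tail pad (align 4); size 20, align 4
@0: magic [2B, align 2] → 2
+2 pad (align 4)
@4: d [4B, align 4] → 8
@8: h [8B, align 8] → 16
@16: f [7B, align 1] → 23
+1 pad (align 8)
@24: ack [8B, align 8] → 32
@32: length [4B, align 4] → 36
+4 pad (align 8)
@40: seq [88B, align 8] → 128
@128: payload_len [1B, align 1] → 129
+3 pad (align 4)
@132: e [20B, align 4] → 152
within Config: checksum at 12
132 + 12 = 144

144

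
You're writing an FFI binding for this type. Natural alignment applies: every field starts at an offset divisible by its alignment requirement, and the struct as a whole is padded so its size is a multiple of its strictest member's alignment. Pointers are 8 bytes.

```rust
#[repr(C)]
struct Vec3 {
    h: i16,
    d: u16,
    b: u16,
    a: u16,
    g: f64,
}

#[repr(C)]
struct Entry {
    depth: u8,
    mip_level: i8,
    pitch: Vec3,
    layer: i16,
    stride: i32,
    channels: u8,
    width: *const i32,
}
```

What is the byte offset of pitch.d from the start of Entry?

10

Vec3: h at 0 (size 2, align 2) → ends 2; d at 2 (size 2, align 2) → ends 4; b at 4 (size 2, align 2) → ends 6; a at 6 (size 2, align 2) → ends 8; g at 8 (size 8, align 8) → ends 16; total 16 bytes, alignment 8
depth at 0 (size 1, align 1) → ends 1
mip_level at 1 (size 1, align 1) → ends 2
pad 6 to align 8 for pitch
pitch at 8 (size 16, align 8) → ends 24
within Vec3: d at 2
8 + 2 = 10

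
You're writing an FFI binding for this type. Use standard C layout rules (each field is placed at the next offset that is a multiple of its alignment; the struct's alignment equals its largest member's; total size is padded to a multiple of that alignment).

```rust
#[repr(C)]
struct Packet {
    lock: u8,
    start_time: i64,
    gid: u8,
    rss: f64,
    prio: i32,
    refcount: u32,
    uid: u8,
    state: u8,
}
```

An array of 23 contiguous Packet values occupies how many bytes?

@0: lock [1B, align 1] → 1
+7 pad (align 8)
@8: start_time [8B, align 8] → 16
@16: gid [1B, align 1] → 17
+7 pad (align 8)
@24: rss [8B, align 8] → 32
@32: prio [4B, align 4] → 36
@36: refcount [4B, align 4] → 40
@40: uid [1B, align 1] → 41
@41: state [1B, align 1] → 42
+6 tail pad (align 8)
size 48, align 8
array of 23: 23 × 48 = 1104

1104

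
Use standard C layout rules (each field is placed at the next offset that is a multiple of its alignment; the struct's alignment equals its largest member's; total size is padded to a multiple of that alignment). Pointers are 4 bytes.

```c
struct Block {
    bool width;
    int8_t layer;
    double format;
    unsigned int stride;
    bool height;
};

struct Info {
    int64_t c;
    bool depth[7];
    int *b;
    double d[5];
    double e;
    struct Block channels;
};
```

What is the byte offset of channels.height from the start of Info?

92

Block: 0..1  width  (1B, 1-aligned); 1..2  layer  (1B, 1-aligned); 2..8  -- padding (6B); 8..16  format  (8B, 8-aligned); 16..20  stride  (4B, 4-aligned); 20..21  height  (1B, 1-aligned); 21..24  -- tail padding (3B); sizeof = 24, alignof = 8
0..8  c  (8B, 8-aligned)
8..15  depth  (7B, 1-aligned)
15..16  -- padding (1B)
16..20  b  (4B, 4-aligned)
20..24  -- padding (4B)
24..64  d  (40B, 8-aligned)
64..72  e  (8B, 8-aligned)
72..96  channels  (24B, 8-aligned)
within Block: height at 20
72 + 20 = 92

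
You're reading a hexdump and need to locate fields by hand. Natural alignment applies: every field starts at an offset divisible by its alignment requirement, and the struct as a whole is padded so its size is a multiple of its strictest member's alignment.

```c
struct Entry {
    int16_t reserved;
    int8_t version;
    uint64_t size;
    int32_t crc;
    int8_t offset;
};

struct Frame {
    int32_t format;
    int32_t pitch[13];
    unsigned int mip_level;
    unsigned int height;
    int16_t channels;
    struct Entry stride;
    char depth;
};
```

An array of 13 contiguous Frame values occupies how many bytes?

1352

Entry: reserved at 0 (size 2, align 2) → ends 2; version at 2 (size 1, align 1) → ends 3; pad 5 to align 8 for size; size at 8 (size 8, align 8) → ends 16; crc at 16 (size 4, align 4) → ends 20; offset at 20 (size 1, align 1) → ends 21; tail pad 3 to reach multiple of 8; total 24 bytes, alignment 8
format at 0 (size 4, align 4) → ends 4
pitch at 4 (size 52, align 4) → ends 56
mip_level at 56 (size 4, align 4) → ends 60
height at 60 (size 4, align 4) → ends 64
channels at 64 (size 2, align 2) → ends 66
pad 6 to align 8 for stride
stride at 72 (size 24, align 8) → ends 96
depth at 96 (size 1, align 1) → ends 97
tail pad 7 to reach multiple of 8
total 104 bytes, alignment 8
array of 13: 13 × 104 = 1352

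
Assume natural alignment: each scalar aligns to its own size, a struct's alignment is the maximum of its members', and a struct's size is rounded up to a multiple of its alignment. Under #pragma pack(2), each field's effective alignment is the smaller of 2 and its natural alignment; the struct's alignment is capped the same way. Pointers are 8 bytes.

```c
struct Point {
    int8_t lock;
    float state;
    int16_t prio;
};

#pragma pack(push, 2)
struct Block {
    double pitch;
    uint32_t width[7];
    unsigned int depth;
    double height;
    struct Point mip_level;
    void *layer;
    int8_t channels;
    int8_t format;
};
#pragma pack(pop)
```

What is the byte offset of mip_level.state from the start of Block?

Point: 0..1  lock  (1B, 1-aligned); 1..4  -- padding (3B); 4..8  state  (4B, 4-aligned); 8..10  prio  (2B, 2-aligned); 10..12  -- tail padding (2B); sizeof = 12, alignof = 4
0..8  pitch  (8B, 2-aligned)
8..36  width  (28B, 2-aligned)
36..40  depth  (4B, 2-aligned)
40..48  height  (8B, 2-aligned)
48..60  mip_level  (12B, 2-aligned)
within Point: state at 4
48 + 4 = 52

52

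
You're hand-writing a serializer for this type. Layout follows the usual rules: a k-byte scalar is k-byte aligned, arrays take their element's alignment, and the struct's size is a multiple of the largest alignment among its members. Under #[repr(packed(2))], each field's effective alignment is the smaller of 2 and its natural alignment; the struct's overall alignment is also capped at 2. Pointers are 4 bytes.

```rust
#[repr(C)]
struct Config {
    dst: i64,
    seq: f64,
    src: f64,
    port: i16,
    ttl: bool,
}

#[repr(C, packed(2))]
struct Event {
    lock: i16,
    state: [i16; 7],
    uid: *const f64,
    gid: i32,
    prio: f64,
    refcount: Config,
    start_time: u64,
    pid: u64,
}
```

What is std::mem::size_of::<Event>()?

80 bytes

Config: @0: dst [8B, align 8] → 8; @8: seq [8B, align 8] → 16; @16: src [8B, align 8] → 24; @24: port [2B, align 2] → 26; @26: ttl [1B, align 1] → 27; +5 tail pad (align 8); size 32, align 8
@0: lock [2B, align 2] → 2
@2: state [14B, align 2] → 16
@16: uid [4B, align 2] → 20
@20: gid [4B, align 2] → 24
@24: prio [8B, align 2] → 32
@32: refcount [32B, align 2] → 64
@64: start_time [8B, align 2] → 72
@72: pid [8B, align 2] → 80
size 80, align 2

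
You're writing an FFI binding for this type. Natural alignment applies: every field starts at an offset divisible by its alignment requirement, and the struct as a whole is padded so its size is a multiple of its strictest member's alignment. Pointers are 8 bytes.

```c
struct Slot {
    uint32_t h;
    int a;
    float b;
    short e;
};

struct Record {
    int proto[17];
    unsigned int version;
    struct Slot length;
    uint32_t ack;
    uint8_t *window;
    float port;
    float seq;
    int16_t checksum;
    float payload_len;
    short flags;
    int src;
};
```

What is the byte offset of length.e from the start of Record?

Slot: h at 0 (size 4, align 4) → ends 4; a at 4 (size 4, align 4) → ends 8; b at 8 (size 4, align 4) → ends 12; e at 12 (size 2, align 2) → ends 14; tail pad 2 to reach multiple of 4; total 16 bytes, alignment 4
proto at 0 (size 68, align 4) → ends 68
version at 68 (size 4, align 4) → ends 72
length at 72 (size 16, align 4) → ends 88
within Slot: e at 12
72 + 12 = 84

84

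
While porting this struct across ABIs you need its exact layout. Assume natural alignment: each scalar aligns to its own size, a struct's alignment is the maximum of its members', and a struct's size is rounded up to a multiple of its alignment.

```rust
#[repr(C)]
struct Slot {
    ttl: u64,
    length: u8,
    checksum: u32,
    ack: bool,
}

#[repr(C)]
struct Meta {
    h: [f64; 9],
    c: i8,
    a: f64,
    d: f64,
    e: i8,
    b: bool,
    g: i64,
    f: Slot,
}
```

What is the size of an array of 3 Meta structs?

408

Slot: @0: ttl [8B, align 8] → 8; @8: length [1B, align 1] → 9; +3 pad (align 4); @12: checksum [4B, align 4] → 16; @16: ack [1B, align 1] → 17; +7 tail pad (align 8); size 24, align 8
@0: h [72B, align 8] → 72
@72: c [1B, align 1] → 73
+7 pad (align 8)
@80: a [8B, align 8] → 88
@88: d [8B, align 8] → 96
@96: e [1B, align 1] → 97
@97: b [1B, align 1] → 98
+6 pad (align 8)
@104: g [8B, align 8] → 112
@112: f [24B, align 8] → 136
size 136, align 8
array of 3: 3 × 136 = 408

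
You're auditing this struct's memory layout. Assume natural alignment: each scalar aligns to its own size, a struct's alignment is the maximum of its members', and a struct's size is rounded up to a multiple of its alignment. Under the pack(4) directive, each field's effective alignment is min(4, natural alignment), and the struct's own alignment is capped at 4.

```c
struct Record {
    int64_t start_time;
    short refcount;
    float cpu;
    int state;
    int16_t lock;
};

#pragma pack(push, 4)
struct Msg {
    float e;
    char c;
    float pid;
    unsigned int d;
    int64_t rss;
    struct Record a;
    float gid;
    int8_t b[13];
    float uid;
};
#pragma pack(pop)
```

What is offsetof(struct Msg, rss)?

Record: 0..8  start_time  (8B, 8-aligned); 8..10  refcount  (2B, 2-aligned); 10..12  -- padding (2B); 12..16  cpu  (4B, 4-aligned); 16..20  state  (4B, 4-aligned); 20..22  lock  (2B, 2-aligned); 22..24  -- tail padding (2B); sizeof = 24, alignof = 8
0..4  e  (4B, 4-aligned)
4..5  c  (1B, 1-aligned)
5..8  -- padding (3B)
8..12  pid  (4B, 4-aligned)
12..16  d  (4B, 4-aligned)
16..24  rss  (8B, 4-aligned)

16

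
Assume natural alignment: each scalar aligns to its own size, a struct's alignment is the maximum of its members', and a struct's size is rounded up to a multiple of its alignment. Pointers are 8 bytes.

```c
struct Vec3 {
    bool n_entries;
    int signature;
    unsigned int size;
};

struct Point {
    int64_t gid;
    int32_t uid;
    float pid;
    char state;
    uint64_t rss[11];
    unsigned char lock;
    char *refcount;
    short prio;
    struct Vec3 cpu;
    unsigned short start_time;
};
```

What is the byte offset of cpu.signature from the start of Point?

136

Vec3: n_entries at 0 (size 1, align 1) → ends 1; pad 3 to align 4 for signature; signature at 4 (size 4, align 4) → ends 8; size at 8 (size 4, align 4) → ends 12; total 12 bytes, alignment 4
gid at 0 (size 8, align 8) → ends 8
uid at 8 (size 4, align 4) → ends 12
pid at 12 (size 4, align 4) → ends 16
state at 16 (size 1, align 1) → ends 17
pad 7 to align 8 for rss
rss at 24 (size 88, align 8) → ends 112
lock at 112 (size 1, align 1) → ends 113
pad 7 to align 8 for refcount
refcount at 120 (size 8, align 8) → ends 128
prio at 128 (size 2, align 2) → ends 130
pad 2 to align 4 for cpu
cpu at 132 (size 12, align 4) → ends 144
within Vec3: signature at 4
132 + 4 = 136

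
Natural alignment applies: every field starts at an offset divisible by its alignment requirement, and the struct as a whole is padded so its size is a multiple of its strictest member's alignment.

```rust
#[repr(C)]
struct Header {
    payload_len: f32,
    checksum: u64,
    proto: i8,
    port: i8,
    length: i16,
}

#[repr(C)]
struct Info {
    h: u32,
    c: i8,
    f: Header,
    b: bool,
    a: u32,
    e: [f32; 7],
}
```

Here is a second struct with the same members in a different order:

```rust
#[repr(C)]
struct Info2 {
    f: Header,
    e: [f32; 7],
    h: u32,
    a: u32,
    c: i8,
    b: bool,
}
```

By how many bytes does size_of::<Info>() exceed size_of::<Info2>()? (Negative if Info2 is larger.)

8

Header: payload_len at 0 (size 4, align 4) → ends 4; pad 4 to align 8 for checksum; checksum at 8 (size 8, align 8) → ends 16; proto at 16 (size 1, align 1) → ends 17; port at 17 (size 1, align 1) → ends 18; length at 18 (size 2, align 2) → ends 20; tail pad 4 to reach multiple of 8; total 24 bytes, alignment 8
h at 0 (size 4, align 4) → ends 4
c at 4 (size 1, align 1) → ends 5
pad 3 to align 8 for f
f at 8 (size 24, align 8) → ends 32
b at 32 (size 1, align 1) → ends 33
pad 3 to align 4 for a
a at 36 (size 4, align 4) → ends 40
e at 40 (size 28, align 4) → ends 68
tail pad 4 to reach multiple of 8
total 72 bytes, alignment 8
— Info2 —
f at 0 (size 24, align 8) → ends 24
e at 24 (size 28, align 4) → ends 52
h at 52 (size 4, align 4) → ends 56
a at 56 (size 4, align 4) → ends 60
c at 60 (size 1, align 1) → ends 61
b at 61 (size 1, align 1) → ends 62
tail pad 2 to reach multiple of 8
total 64 bytes, alignment 8
72 − 64 = 8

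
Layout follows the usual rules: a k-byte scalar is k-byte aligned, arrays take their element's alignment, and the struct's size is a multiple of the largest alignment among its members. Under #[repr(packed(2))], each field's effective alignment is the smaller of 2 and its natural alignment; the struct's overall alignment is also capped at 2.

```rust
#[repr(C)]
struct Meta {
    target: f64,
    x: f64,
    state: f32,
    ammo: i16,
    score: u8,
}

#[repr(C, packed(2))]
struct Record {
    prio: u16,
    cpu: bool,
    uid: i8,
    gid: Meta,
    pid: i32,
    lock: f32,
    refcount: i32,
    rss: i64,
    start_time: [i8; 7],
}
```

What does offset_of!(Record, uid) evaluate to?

Meta: @0: target [8B, align 8] → 8; @8: x [8B, align 8] → 16; @16: state [4B, align 4] → 20; @20: ammo [2B, align 2] → 22; @22: score [1B, align 1] → 23; +1 tail pad (align 8); size 24, align 8
@0: prio [2B, align 2] → 2
@2: cpu [1B, align 1] → 3
@3: uid [1B, align 1] → 4

3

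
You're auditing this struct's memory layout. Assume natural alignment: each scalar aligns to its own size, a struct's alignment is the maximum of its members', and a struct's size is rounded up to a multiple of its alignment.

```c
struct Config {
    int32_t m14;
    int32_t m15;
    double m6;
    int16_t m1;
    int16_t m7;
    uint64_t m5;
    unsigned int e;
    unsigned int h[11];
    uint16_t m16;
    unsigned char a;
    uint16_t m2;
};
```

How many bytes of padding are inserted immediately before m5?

m14 at 0 (size 4, align 4) → ends 4
m15 at 4 (size 4, align 4) → ends 8
m6 at 8 (size 8, align 8) → ends 16
m1 at 16 (size 2, align 2) → ends 18
m7 at 18 (size 2, align 2) → ends 20
pad 4 to align 8 for m5
m5 at 24 (size 8, align 8) → ends 32

4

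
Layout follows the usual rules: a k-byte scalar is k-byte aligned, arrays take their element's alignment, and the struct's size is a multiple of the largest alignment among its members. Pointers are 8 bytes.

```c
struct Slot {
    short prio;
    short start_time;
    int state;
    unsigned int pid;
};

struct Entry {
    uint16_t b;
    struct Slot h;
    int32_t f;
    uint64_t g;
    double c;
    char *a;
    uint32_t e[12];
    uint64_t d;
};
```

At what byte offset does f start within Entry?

16

Slot: prio at 0 (size 2, align 2) → ends 2; start_time at 2 (size 2, align 2) → ends 4; state at 4 (size 4, align 4) → ends 8; pid at 8 (size 4, align 4) → ends 12; total 12 bytes, alignment 4
b at 0 (size 2, align 2) → ends 2
pad 2 to align 4 for h
h at 4 (size 12, align 4) → ends 16
f at 16 (size 4, align 4) → ends 20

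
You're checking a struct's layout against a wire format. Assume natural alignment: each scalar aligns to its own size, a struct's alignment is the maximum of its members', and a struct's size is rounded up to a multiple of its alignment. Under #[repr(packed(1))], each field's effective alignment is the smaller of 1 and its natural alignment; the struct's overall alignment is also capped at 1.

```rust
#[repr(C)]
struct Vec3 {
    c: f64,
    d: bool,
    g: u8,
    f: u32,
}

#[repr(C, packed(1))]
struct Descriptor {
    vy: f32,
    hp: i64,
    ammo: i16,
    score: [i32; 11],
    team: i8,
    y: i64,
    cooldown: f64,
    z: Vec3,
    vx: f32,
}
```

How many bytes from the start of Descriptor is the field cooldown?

Vec3: 0..8  c  (8B, 8-aligned); 8..9  d  (1B, 1-aligned); 9..10  g  (1B, 1-aligned); 10..12  -- padding (2B); 12..16  f  (4B, 4-aligned); sizeof = 16, alignof = 8
0..4  vy  (4B, 1-aligned)
4..12  hp  (8B, 1-aligned)
12..14  ammo  (2B, 1-aligned)
14..58  score  (44B, 1-aligned)
58..59  team  (1B, 1-aligned)
59..67  y  (8B, 1-aligned)
67..75  cooldown  (8B, 1-aligned)

67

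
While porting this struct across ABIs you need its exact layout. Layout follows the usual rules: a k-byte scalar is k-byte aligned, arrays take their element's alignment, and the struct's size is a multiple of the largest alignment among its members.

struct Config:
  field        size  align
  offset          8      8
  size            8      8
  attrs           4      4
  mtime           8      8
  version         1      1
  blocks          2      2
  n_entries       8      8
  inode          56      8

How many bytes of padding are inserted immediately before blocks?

1

offset at 0 (size 8, align 8) → ends 8
size at 8 (size 8, align 8) → ends 16
attrs at 16 (size 4, align 4) → ends 20
pad 4 to align 8 for mtime
mtime at 24 (size 8, align 8) → ends 32
version at 32 (size 1, align 1) → ends 33
pad 1 to align 2 for blocks
blocks at 34 (size 2, align 2) → ends 36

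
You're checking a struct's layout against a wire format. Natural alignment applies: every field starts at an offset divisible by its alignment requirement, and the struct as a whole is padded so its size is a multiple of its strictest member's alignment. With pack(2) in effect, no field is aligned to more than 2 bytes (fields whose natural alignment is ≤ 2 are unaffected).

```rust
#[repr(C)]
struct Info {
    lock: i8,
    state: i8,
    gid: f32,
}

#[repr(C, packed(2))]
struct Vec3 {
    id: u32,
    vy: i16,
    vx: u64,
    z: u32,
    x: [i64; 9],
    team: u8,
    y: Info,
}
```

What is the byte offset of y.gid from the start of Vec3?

96

Info: lock at 0 (size 1, align 1) → ends 1; state at 1 (size 1, align 1) → ends 2; pad 2 to align 4 for gid; gid at 4 (size 4, align 4) → ends 8; total 8 bytes, alignment 4
id at 0 (size 4, align 2) → ends 4
vy at 4 (size 2, align 2) → ends 6
vx at 6 (size 8, align 2) → ends 14
z at 14 (size 4, align 2) → ends 18
x at 18 (size 72, align 2) → ends 90
team at 90 (size 1, align 1) → ends 91
pad 1 to align 2 for y
y at 92 (size 8, align 2) → ends 100
within Info: gid at 4
92 + 4 = 96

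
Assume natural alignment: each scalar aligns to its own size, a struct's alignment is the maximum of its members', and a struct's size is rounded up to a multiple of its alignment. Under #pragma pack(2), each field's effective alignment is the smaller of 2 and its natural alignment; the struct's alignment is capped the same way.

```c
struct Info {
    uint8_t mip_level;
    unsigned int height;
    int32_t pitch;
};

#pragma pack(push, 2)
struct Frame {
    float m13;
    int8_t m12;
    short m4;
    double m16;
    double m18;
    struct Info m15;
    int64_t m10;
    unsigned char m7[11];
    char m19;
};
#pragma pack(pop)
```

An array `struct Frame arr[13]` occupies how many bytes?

728

Info: @0: mip_level [1B, align 1] → 1; +3 pad (align 4); @4: height [4B, align 4] → 8; @8: pitch [4B, align 4] → 12; size 12, align 4
@0: m13 [4B, align 2] → 4
@4: m12 [1B, align 1] → 5
+1 pad (align 2)
@6: m4 [2B, align 2] → 8
@8: m16 [8B, align 2] → 16
@16: m18 [8B, align 2] → 24
@24: m15 [12B, align 2] → 36
@36: m10 [8B, align 2] → 44
@44: m7 [11B, align 1] → 55
@55: m19 [1B, align 1] → 56
size 56, align 2
array of 13: 13 × 56 = 728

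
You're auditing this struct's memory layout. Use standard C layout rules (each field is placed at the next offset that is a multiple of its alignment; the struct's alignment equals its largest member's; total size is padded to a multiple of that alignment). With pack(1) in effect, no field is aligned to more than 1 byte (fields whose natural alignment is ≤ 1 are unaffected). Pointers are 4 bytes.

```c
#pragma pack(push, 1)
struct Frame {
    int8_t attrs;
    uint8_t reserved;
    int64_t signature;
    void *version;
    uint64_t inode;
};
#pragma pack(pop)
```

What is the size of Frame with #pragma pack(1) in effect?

@0: attrs [1B, align 1] → 1
@1: reserved [1B, align 1] → 2
@2: signature [8B, align 1] → 10
@10: version [4B, align 1] → 14
@14: inode [8B, align 1] → 22
size 22, align 1

22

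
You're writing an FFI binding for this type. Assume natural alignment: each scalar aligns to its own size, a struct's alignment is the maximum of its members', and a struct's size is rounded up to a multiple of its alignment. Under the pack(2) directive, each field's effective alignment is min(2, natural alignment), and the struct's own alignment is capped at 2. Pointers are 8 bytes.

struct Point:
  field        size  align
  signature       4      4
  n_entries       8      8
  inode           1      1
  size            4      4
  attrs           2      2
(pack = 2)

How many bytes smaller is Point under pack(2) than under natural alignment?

12

natural layout:
  0..4  signature  (4B, 4-aligned)
  4..8  -- padding (4B)
  8..16  n_entries  (8B, 8-aligned)
  16..17  inode  (1B, 1-aligned)
  17..20  -- padding (3B)
  20..24  size  (4B, 4-aligned)
  24..26  attrs  (2B, 2-aligned)
  26..32  -- tail padding (6B)
  sizeof = 32, alignof = 8
packed(2) layout:
  0..4  signature  (4B, 2-aligned)
  4..12  n_entries  (8B, 2-aligned)
  12..13  inode  (1B, 1-aligned)
  13..14  -- padding (1B)
  14..18  size  (4B, 2-aligned)
  18..20  attrs  (2B, 2-aligned)
  sizeof = 20, alignof = 2
32 − 20 = 12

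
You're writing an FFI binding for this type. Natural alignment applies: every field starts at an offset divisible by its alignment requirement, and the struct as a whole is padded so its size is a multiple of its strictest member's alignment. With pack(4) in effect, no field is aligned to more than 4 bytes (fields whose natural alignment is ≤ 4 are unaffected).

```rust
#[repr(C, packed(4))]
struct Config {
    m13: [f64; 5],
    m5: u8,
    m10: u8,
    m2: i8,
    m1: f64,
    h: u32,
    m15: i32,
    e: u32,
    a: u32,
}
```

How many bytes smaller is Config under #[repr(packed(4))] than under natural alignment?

natural layout:
  m13 at 0 (size 40, align 8) → ends 40
  m5 at 40 (size 1, align 1) → ends 41
  m10 at 41 (size 1, align 1) → ends 42
  m2 at 42 (size 1, align 1) → ends 43
  pad 5 to align 8 for m1
  m1 at 48 (size 8, align 8) → ends 56
  h at 56 (size 4, align 4) → ends 60
  m15 at 60 (size 4, align 4) → ends 64
  e at 64 (size 4, align 4) → ends 68
  a at 68 (size 4, align 4) → ends 72
  total 72 bytes, alignment 8
packed(4) layout:
  m13 at 0 (size 40, align 4) → ends 40
  m5 at 40 (size 1, align 1) → ends 41
  m10 at 41 (size 1, align 1) → ends 42
  m2 at 42 (size 1, align 1) → ends 43
  pad 1 to align 4 for m1
  m1 at 44 (size 8, align 4) → ends 52
  h at 52 (size 4, align 4) → ends 56
  m15 at 56 (size 4, align 4) → ends 60
  e at 60 (size 4, align 4) → ends 64
  a at 64 (size 4, align 4) → ends 68
  total 68 bytes, alignment 4
72 − 68 = 4

4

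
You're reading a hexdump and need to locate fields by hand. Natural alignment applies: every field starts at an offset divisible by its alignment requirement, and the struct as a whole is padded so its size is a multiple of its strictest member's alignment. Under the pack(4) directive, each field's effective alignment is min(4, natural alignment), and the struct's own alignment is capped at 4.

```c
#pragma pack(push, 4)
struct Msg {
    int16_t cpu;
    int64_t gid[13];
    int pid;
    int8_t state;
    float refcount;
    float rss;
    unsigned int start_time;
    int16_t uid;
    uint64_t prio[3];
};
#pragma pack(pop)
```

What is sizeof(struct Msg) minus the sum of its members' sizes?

7

cpu at 0 (size 2, align 2) → ends 2
pad 2 to align 4 for gid
gid at 4 (size 104, align 4) → ends 108
pid at 108 (size 4, align 4) → ends 112
state at 112 (size 1, align 1) → ends 113
pad 3 to align 4 for refcount
refcount at 116 (size 4, align 4) → ends 120
rss at 120 (size 4, align 4) → ends 124
start_time at 124 (size 4, align 4) → ends 128
uid at 128 (size 2, align 2) → ends 130
pad 2 to align 4 for prio
prio at 132 (size 24, align 4) → ends 156
total 156 bytes, alignment 4
data bytes 149, size 156 → padding 7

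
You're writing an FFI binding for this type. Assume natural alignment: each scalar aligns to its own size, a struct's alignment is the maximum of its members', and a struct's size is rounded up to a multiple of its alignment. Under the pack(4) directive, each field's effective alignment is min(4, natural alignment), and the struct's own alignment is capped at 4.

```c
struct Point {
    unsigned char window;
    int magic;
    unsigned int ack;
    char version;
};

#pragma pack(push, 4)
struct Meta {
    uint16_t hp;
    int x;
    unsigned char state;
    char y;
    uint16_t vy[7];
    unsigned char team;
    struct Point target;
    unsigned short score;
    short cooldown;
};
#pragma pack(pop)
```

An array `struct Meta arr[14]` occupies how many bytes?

Point: @0: window [1B, align 1] → 1; +3 pad (align 4); @4: magic [4B, align 4] → 8; @8: ack [4B, align 4] → 12; @12: version [1B, align 1] → 13; +3 tail pad (align 4); size 16, align 4
@0: hp [2B, align 2] → 2
+2 pad (align 4)
@4: x [4B, align 4] → 8
@8: state [1B, align 1] → 9
@9: y [1B, align 1] → 10
@10: vy [14B, align 2] → 24
@24: team [1B, align 1] → 25
+3 pad (align 4)
@28: target [16B, align 4] → 44
@44: score [2B, align 2] → 46
@46: cooldown [2B, align 2] → 48
size 48, align 4
array of 14: 14 × 48 = 672

672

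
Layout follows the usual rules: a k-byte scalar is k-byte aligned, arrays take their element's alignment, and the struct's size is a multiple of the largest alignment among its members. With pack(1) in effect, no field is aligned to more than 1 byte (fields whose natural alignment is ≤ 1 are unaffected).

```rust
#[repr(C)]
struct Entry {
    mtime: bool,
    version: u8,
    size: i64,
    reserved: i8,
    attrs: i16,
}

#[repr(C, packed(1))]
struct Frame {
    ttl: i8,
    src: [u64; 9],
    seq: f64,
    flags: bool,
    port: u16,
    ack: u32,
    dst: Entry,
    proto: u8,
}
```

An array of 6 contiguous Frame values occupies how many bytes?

678

Entry: mtime at 0 (size 1, align 1) → ends 1; version at 1 (size 1, align 1) → ends 2; pad 6 to align 8 for size; size at 8 (size 8, align 8) → ends 16; reserved at 16 (size 1, align 1) → ends 17; pad 1 to align 2 for attrs; attrs at 18 (size 2, align 2) → ends 20; tail pad 4 to reach multiple of 8; total 24 bytes, alignment 8
ttl at 0 (size 1, align 1) → ends 1
src at 1 (size 72, align 1) → ends 73
seq at 73 (size 8, align 1) → ends 81
flags at 81 (size 1, align 1) → ends 82
port at 82 (size 2, align 1) → ends 84
ack at 84 (size 4, align 1) → ends 88
dst at 88 (size 24, align 1) → ends 112
proto at 112 (size 1, align 1) → ends 113
total 113 bytes, alignment 1
array of 6: 6 × 113 = 678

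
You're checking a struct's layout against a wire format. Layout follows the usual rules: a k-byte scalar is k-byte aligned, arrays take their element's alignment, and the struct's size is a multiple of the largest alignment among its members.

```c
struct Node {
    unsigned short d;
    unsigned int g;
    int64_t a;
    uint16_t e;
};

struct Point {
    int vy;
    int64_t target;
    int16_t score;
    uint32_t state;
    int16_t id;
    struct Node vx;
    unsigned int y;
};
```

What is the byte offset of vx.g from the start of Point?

36

Node: d at 0 (size 2, align 2) → ends 2; pad 2 to align 4 for g; g at 4 (size 4, align 4) → ends 8; a at 8 (size 8, align 8) → ends 16; e at 16 (size 2, align 2) → ends 18; tail pad 6 to reach multiple of 8; total 24 bytes, alignment 8
vy at 0 (size 4, align 4) → ends 4
pad 4 to align 8 for target
target at 8 (size 8, align 8) → ends 16
score at 16 (size 2, align 2) → ends 18
pad 2 to align 4 for state
state at 20 (size 4, align 4) → ends 24
id at 24 (size 2, align 2) → ends 26
pad 6 to align 8 for vx
vx at 32 (size 24, align 8) → ends 56
within Node: g at 4
32 + 4 = 36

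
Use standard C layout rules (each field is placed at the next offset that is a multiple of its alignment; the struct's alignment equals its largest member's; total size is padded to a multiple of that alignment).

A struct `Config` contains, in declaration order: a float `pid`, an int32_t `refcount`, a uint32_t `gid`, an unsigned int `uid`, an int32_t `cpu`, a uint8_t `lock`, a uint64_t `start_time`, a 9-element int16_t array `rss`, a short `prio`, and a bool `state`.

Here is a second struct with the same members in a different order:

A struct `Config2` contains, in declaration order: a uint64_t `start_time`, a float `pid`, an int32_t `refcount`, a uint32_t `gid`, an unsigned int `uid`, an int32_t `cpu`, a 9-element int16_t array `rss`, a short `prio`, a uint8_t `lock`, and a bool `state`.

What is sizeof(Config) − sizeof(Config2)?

0..4  pid  (4B, 4-aligned)
4..8  refcount  (4B, 4-aligned)
8..12  gid  (4B, 4-aligned)
12..16  uid  (4B, 4-aligned)
16..20  cpu  (4B, 4-aligned)
20..21  lock  (1B, 1-aligned)
21..24  -- padding (3B)
24..32  start_time  (8B, 8-aligned)
32..50  rss  (18B, 2-aligned)
50..52  prio  (2B, 2-aligned)
52..53  state  (1B, 1-aligned)
53..56  -- tail padding (3B)
sizeof = 56, alignof = 8
— Config2 —
0..8  start_time  (8B, 8-aligned)
8..12  pid  (4B, 4-aligned)
12..16  refcount  (4B, 4-aligned)
16..20  gid  (4B, 4-aligned)
20..24  uid  (4B, 4-aligned)
24..28  cpu  (4B, 4-aligned)
28..46  rss  (18B, 2-aligned)
46..48  prio  (2B, 2-aligned)
48..49  lock  (1B, 1-aligned)
49..50  state  (1B, 1-aligned)
50..56  -- tail padding (6B)
sizeof = 56, alignof = 8
56 − 56 = 0

0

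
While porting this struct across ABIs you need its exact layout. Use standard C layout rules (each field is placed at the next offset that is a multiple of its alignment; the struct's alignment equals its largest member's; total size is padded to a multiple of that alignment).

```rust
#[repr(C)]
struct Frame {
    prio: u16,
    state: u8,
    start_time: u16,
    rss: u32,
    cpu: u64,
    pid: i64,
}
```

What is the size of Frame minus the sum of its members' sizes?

prio at 0 (size 2, align 2) → ends 2
state at 2 (size 1, align 1) → ends 3
pad 1 to align 2 for start_time
start_time at 4 (size 2, align 2) → ends 6
pad 2 to align 4 for rss
rss at 8 (size 4, align 4) → ends 12
pad 4 to align 8 for cpu
cpu at 16 (size 8, align 8) → ends 24
pid at 24 (size 8, align 8) → ends 32
total 32 bytes, alignment 8
data bytes 25, size 32 → padding 7

7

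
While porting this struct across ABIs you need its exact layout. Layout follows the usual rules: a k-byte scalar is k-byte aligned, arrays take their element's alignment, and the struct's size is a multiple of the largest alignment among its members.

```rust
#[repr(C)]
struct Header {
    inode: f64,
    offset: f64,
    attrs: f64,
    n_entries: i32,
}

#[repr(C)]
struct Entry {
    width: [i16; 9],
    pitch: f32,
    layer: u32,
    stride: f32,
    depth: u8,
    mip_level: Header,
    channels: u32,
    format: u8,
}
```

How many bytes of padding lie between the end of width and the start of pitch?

2

Header: 0..8  inode  (8B, 8-aligned); 8..16  offset  (8B, 8-aligned); 16..24  attrs  (8B, 8-aligned); 24..28  n_entries  (4B, 4-aligned); 28..32  -- tail padding (4B); sizeof = 32, alignof = 8
0..18  width  (18B, 2-aligned)
18..20  -- padding (2B)
20..24  pitch  (4B, 4-aligned)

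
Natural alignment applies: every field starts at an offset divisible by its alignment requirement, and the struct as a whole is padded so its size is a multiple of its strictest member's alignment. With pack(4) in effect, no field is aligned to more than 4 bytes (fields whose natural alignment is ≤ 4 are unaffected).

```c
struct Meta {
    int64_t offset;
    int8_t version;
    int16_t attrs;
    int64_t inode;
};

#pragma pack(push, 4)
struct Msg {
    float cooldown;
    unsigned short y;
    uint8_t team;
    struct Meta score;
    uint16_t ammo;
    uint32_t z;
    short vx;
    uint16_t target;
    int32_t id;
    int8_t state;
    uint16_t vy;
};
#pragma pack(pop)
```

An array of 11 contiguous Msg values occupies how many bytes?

Meta: offset at 0 (size 8, align 8) → ends 8; version at 8 (size 1, align 1) → ends 9; pad 1 to align 2 for attrs; attrs at 10 (size 2, align 2) → ends 12; pad 4 to align 8 for inode; inode at 16 (size 8, align 8) → ends 24; total 24 bytes, alignment 8
cooldown at 0 (size 4, align 4) → ends 4
y at 4 (size 2, align 2) → ends 6
team at 6 (size 1, align 1) → ends 7
pad 1 to align 4 for score
score at 8 (size 24, align 4) → ends 32
ammo at 32 (size 2, align 2) → ends 34
pad 2 to align 4 for z
z at 36 (size 4, align 4) → ends 40
vx at 40 (size 2, align 2) → ends 42
target at 42 (size 2, align 2) → ends 44
id at 44 (size 4, align 4) → ends 48
state at 48 (size 1, align 1) → ends 49
pad 1 to align 2 for vy
vy at 50 (size 2, align 2) → ends 52
total 52 bytes, alignment 4
array of 11: 11 × 52 = 572

572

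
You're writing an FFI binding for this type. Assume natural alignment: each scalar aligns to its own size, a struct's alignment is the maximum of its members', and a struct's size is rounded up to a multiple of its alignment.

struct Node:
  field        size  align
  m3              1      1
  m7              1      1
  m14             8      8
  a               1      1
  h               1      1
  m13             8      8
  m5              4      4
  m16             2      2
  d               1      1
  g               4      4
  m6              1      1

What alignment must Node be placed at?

8

member alignments: m3=1, m7=1, m14=8, a=1, h=1, m13=8, m5=4, m16=2, d=1, g=4, m6=1
max = 8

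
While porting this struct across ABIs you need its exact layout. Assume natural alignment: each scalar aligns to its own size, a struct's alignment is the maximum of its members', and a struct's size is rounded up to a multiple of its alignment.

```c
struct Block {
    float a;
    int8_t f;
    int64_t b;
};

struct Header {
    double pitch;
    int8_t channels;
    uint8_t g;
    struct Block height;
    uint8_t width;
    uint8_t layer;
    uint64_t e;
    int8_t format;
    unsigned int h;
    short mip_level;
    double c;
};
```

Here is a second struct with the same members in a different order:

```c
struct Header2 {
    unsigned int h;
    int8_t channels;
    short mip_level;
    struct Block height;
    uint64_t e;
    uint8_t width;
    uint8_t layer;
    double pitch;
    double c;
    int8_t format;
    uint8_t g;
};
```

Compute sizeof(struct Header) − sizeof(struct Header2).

Block: @0: a [4B, align 4] → 4; @4: f [1B, align 1] → 5; +3 pad (align 8); @8: b [8B, align 8] → 16; size 16, align 8
@0: pitch [8B, align 8] → 8
@8: channels [1B, align 1] → 9
@9: g [1B, align 1] → 10
+6 pad (align 8)
@16: height [16B, align 8] → 32
@32: width [1B, align 1] → 33
@33: layer [1B, align 1] → 34
+6 pad (align 8)
@40: e [8B, align 8] → 48
@48: format [1B, align 1] → 49
+3 pad (align 4)
@52: h [4B, align 4] → 56
@56: mip_level [2B, align 2] → 58
+6 pad (align 8)
@64: c [8B, align 8] → 72
size 72, align 8
— Header2 —
@0: h [4B, align 4] → 4
@4: channels [1B, align 1] → 5
+1 pad (align 2)
@6: mip_level [2B, align 2] → 8
@8: height [16B, align 8] → 24
@24: e [8B, align 8] → 32
@32: width [1B, align 1] → 33
@33: layer [1B, align 1] → 34
+6 pad (align 8)
@40: pitch [8B, align 8] → 48
@48: c [8B, align 8] → 56
@56: format [1B, align 1] → 57
@57: g [1B, align 1] → 58
+6 tail pad (align 8)
size 64, align 8
72 − 64 = 8

8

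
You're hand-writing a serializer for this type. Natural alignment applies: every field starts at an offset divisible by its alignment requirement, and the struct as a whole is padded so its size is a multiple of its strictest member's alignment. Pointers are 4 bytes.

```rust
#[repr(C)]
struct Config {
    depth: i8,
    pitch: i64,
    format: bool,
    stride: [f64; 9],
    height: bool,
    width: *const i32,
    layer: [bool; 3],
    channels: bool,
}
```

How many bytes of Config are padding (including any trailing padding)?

21

depth at 0 (size 1, align 1) → ends 1
pad 7 to align 8 for pitch
pitch at 8 (size 8, align 8) → ends 16
format at 16 (size 1, align 1) → ends 17
pad 7 to align 8 for stride
stride at 24 (size 72, align 8) → ends 96
height at 96 (size 1, align 1) → ends 97
pad 3 to align 4 for width
width at 100 (size 4, align 4) → ends 104
layer at 104 (size 3, align 1) → ends 107
channels at 107 (size 1, align 1) → ends 108
tail pad 4 to reach multiple of 8
total 112 bytes, alignment 8
data bytes 91, size 112 → padding 21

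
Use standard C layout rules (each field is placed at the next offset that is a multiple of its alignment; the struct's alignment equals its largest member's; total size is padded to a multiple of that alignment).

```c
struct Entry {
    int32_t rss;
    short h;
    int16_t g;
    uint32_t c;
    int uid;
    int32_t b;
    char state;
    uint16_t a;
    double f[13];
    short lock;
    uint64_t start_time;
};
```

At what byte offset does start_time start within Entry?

0..4  rss  (4B, 4-aligned)
4..6  h  (2B, 2-aligned)
6..8  g  (2B, 2-aligned)
8..12  c  (4B, 4-aligned)
12..16  uid  (4B, 4-aligned)
16..20  b  (4B, 4-aligned)
20..21  state  (1B, 1-aligned)
21..22  -- padding (1B)
22..24  a  (2B, 2-aligned)
24..128  f  (104B, 8-aligned)
128..130  lock  (2B, 2-aligned)
130..136  -- padding (6B)
136..144  start_time  (8B, 8-aligned)

136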